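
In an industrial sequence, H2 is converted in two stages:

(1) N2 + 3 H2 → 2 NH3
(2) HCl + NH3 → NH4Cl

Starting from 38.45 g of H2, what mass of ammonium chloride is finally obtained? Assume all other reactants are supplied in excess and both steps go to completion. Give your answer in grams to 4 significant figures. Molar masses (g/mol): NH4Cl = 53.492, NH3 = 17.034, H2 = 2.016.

680.1 g

n(H2) = 38.450 / 2.016 = 19.072 mol.
Step 1 gives a 3:2 ratio of H2 to NH3, so n(NH3) = 12.715 mol.
In step 2 the NH3:NH4Cl ratio is 1:1, so n(NH4Cl) = 12.715 mol.
Mass of NH4Cl = 12.715 × 53.492 = 680.15 g.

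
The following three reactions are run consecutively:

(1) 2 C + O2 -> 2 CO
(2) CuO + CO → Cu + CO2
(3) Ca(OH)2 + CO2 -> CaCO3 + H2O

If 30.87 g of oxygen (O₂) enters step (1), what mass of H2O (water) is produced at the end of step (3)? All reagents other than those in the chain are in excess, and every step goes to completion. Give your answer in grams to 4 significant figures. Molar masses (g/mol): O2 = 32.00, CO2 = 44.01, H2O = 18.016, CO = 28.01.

n(O2) = 30.87 / 32.00 = 0.96469 mol.
Reaction (1): O2→CO ratio 1:2 ⇒ n(CO) = 1.9294 mol.
Reaction (2): CO→CO2 ratio 1:1 ⇒ n(CO2) = 1.9294 mol.
Reaction (3): CO2→H2O ratio 1:1 ⇒ n(H2O) = 1.9294 mol.
Mass of H2O = 1.9294 × 18.016 = 34.760 g.

34.76 g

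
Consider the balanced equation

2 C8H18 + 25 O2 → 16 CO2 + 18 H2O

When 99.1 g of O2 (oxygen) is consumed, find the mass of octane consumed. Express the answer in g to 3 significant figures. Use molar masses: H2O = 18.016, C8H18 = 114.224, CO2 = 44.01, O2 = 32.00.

n(O2) = 99.10 g / 32.00 g/mol = 3.097 mol.
From the equation the O2:C8H18 mole ratio is 25:2, so n(C8H18) = 3.097 × 2/25 = 0.2477 mol.
Mass of C8H18 = 0.2477 mol × 114.224 g/mol = 28.30 g.

28.3 g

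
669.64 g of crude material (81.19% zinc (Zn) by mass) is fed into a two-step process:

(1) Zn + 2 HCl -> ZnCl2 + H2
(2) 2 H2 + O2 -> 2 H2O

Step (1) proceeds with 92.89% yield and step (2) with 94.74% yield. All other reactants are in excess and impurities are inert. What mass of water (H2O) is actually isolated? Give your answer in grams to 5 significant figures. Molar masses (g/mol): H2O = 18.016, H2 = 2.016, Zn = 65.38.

Pure Zn = 669.64 × 0.8119 = 543.681 g.
n(Zn) = 543.681 / 65.38 = 8.31570 mol.
Step 1 (Zn:H2 = 1:1): theoretical n(H2) = 8.31570 mol; at 92.89% yield, n(H2) = 7.72446 mol.
Step 2 (H2:H2O = 2:2): theoretical n(H2O) = 7.72446 mol, so theoretical mass = 7.72446 × 18.016 = 139.164 g.
At 94.74% yield, actual mass of H2O = 139.164 × 0.9474 = 131.844 g.

131.84 g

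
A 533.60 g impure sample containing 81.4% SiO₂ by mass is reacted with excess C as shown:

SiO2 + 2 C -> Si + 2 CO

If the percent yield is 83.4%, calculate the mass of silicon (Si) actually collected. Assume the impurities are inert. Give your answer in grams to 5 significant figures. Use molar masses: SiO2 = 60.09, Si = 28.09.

Pure SiO2 available = 533.60 g × 0.814 = 434.350 g.
n(SiO2) = 434.350 g / 60.09 g/mol = 7.22833 mol.
From the equation the SiO2:Si mole ratio is 1:1, so n(Si) = 7.22833 × 1/1 = 7.22833 mol.
Mass of Si = 7.22833 mol × 28.09 g/mol = 203.044 g.
Actual mass collected = 203.044 g × 0.834 = 169.339 g.

169.34 g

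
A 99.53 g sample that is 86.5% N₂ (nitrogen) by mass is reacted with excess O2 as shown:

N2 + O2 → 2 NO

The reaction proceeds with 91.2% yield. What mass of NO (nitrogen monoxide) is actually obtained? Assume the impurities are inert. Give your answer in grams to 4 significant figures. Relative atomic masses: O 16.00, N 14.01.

168.2 g

Pure N2 available = 99.53 g × 0.865 = 86.093 g.
M(N2) = 2(14.01) = 28.02 g/mol.
M(NO) = 14.01 + 16.00 = 30.01 g/mol.
n(N2) = 86.093 g / 28.02 g/mol = 3.0726 mol.
From the equation the N2:NO mole ratio is 1:2, so n(NO) = 3.0726 × 2/1 = 6.1451 mol.
Mass of NO = 6.1451 mol × 30.01 g/mol = 184.42 g.
Actual mass collected = 184.42 g × 0.912 = 168.19 g.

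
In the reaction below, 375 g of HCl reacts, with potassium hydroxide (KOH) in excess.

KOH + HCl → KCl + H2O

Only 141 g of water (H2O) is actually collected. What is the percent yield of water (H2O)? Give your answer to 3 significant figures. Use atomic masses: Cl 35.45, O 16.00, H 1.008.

76.1 %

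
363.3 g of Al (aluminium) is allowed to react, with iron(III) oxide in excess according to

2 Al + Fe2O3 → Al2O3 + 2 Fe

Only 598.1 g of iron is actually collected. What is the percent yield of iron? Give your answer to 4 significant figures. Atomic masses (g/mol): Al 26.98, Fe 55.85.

79.53 %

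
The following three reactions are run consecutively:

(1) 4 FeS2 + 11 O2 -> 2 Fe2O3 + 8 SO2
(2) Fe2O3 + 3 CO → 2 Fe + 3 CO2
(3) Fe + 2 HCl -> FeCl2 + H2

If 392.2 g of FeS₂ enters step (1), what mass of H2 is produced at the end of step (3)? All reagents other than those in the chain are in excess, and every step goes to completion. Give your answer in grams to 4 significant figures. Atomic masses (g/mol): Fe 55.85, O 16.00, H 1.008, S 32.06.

6.591 g

M(FeS2) = 55.85 + 2(32.06) = 119.97 g/mol.
M(H2) = 2(1.008) = 2.016 g/mol.
n(FeS2) = 392.2 / 119.97 = 3.2692 mol.
Reaction (1): FeS2→Fe2O3 ratio 4:2 ⇒ n(Fe2O3) = 1.6346 mol.
Reaction (2): Fe2O3→Fe ratio 1:2 ⇒ n(Fe) = 3.2692 mol.
Reaction (3): Fe→H2 ratio 1:1 ⇒ n(H2) = 3.2692 mol.
Mass of H2 = 3.2692 × 2.016 = 6.5906 g.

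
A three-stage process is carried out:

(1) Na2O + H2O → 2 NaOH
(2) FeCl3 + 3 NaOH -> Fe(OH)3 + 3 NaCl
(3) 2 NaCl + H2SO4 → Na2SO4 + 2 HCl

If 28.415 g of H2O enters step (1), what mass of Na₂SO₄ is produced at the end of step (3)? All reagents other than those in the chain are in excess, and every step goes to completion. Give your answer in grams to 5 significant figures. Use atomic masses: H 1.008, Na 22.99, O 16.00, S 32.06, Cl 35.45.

224.03 g

M(H2O) = 2(1.008) + 16.00 = 18.016 g/mol.
M(Na2SO4) = 2(22.99) + 32.06 + 4(16.00) = 142.04 g/mol.
n(H2O) = 28.415 / 18.016 = 1.57721 mol.
Reaction (1): H2O→NaOH ratio 1:2 ⇒ n(NaOH) = 3.15442 mol.
Reaction (2): NaOH→NaCl ratio 3:3 ⇒ n(NaCl) = 3.15442 mol.
Reaction (3): NaCl→Na2SO4 ratio 2:1 ⇒ n(Na2SO4) = 1.57721 mol.
Mass of Na2SO4 = 1.57721 × 142.04 = 224.027 g.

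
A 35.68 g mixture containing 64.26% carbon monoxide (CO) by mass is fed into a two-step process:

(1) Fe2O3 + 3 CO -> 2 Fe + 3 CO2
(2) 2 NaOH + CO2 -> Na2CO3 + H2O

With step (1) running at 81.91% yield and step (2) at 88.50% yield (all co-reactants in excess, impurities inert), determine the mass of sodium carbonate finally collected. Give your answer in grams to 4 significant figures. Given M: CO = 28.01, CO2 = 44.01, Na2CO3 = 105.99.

62.89 g

Pure CO = 35.68 × 0.6426 = 22.928 g.
n(CO) = 22.928 / 28.01 = 0.81856 mol.
Step 1 (CO:CO2 = 3:3): theoretical n(CO2) = 0.81856 mol; at 81.91% yield, n(CO2) = 0.67049 mol.
Step 2 (CO2:Na2CO3 = 1:1): theoretical n(Na2CO3) = 0.67049 mol, so theoretical mass = 0.67049 × 105.99 = 71.065 g.
At 88.50% yield, actual mass of Na2CO3 = 71.065 × 0.8850 = 62.892 g.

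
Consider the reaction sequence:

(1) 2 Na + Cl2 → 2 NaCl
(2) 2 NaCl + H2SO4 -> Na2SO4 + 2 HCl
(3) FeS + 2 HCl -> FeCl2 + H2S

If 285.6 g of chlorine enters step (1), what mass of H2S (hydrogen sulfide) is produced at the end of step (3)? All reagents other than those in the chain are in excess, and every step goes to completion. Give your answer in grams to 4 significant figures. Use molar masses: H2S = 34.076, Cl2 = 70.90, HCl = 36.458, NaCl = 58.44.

n(Cl2) = 285.6 / 70.90 = 4.0282 mol.
Reaction (1): Cl2→NaCl ratio 1:2 ⇒ n(NaCl) = 8.0564 mol.
Reaction (2): NaCl→HCl ratio 2:2 ⇒ n(HCl) = 8.0564 mol.
Reaction (3): HCl→H2S ratio 2:1 ⇒ n(H2S) = 4.0282 mol.
Mass of H2S = 4.0282 × 34.076 = 137.27 g.

137.3 g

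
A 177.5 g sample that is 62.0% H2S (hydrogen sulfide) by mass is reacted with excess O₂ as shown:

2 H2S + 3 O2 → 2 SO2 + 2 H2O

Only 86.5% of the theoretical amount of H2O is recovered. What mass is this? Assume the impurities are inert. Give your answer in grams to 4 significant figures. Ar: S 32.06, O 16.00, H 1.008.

50.33 g

Pure H2S available = 177.5 g × 0.620 = 110.05 g.
M(H2S) = 2(1.008) + 32.06 = 34.076 g/mol.
M(H2O) = 2(1.008) + 16.00 = 18.016 g/mol.
n(H2S) = 110.05 g / 34.076 g/mol = 3.2295 mol.
From the equation the H2S:H2O mole ratio is 2:2, so n(H2O) = 3.2295 × 2/2 = 3.2295 mol.
Mass of H2O = 3.2295 mol × 18.016 g/mol = 58.183 g.
Actual mass collected = 58.183 g × 0.865 = 50.329 g.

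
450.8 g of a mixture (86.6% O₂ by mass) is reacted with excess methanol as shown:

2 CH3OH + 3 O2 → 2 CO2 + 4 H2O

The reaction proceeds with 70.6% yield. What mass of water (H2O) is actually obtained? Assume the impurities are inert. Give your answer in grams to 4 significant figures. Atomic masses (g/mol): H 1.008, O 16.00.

206.9 g

Pure O2 available = 450.8 g × 0.866 = 390.39 g.
M(O2) = 2(16.00) = 32.00 g/mol.
M(H2O) = 2(1.008) + 16.00 = 18.016 g/mol.
n(O2) = 390.39 g / 32.00 g/mol = 12.200 mol.
From the equation the O2:H2O mole ratio is 3:4, so n(H2O) = 12.200 × 4/3 = 16.266 mol.
Mass of H2O = 16.266 mol × 18.016 g/mol = 293.05 g.
Actual mass collected = 293.05 g × 0.706 = 206.90 g.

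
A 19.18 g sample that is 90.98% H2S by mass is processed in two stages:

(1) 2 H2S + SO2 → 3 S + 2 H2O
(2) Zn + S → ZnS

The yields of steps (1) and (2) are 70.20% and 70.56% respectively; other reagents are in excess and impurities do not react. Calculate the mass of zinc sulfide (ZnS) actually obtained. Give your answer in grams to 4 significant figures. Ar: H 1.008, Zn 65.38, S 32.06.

37.07 g

Pure H2S = 19.18 × 0.9098 = 17.450 g.
M(H2S) = 2(1.008) + 32.06 = 34.076 g/mol.
M(ZnS) = 65.38 + 32.06 = 97.44 g/mol.
n(H2S) = 17.450 / 34.076 = 0.51209 mol.
Step 1 (H2S:S = 2:3): theoretical n(S) = 0.76813 mol; at 70.20% yield, n(S) = 0.53923 mol.
Step 2 (S:ZnS = 1:1): theoretical n(ZnS) = 0.53923 mol, so theoretical mass = 0.53923 × 97.44 = 52.543 g.
At 70.56% yield, actual mass of ZnS = 52.543 × 0.7056 = 37.074 g.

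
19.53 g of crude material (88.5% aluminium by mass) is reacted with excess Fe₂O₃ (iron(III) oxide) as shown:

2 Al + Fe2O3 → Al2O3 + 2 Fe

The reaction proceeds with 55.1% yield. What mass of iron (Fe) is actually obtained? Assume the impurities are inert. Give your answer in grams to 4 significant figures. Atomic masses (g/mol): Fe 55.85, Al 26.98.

19.71 g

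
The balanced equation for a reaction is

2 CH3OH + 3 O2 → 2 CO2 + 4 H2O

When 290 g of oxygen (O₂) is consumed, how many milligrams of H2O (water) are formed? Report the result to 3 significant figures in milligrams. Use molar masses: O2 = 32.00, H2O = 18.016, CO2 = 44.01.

218000 mg

n(O2) = 290.0 g / 32.00 g/mol = 9.062 mol.
From the equation the O2:H2O mole ratio is 3:4, so n(H2O) = 9.062 × 4/3 = 12.08 mol.
Mass of H2O = 12.08 mol × 18.016 g/mol = 217.7 g.
Converting to mg: 217.7 g = 218000 mg.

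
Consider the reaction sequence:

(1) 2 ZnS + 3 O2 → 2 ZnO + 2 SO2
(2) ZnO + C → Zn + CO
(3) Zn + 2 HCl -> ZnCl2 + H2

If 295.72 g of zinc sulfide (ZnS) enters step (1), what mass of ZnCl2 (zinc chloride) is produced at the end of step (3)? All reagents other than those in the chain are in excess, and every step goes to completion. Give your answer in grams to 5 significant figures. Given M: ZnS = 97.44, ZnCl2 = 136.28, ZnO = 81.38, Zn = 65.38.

n(ZnS) = 295.72 / 97.44 = 3.03489 mol.
Reaction (1): ZnS→ZnO ratio 2:2 ⇒ n(ZnO) = 3.03489 mol.
Reaction (2): ZnO→Zn ratio 1:1 ⇒ n(Zn) = 3.03489 mol.
Reaction (3): Zn→ZnCl2 ratio 1:1 ⇒ n(ZnCl2) = 3.03489 mol.
Mass of ZnCl2 = 3.03489 × 136.28 = 413.595 g.

413.60 g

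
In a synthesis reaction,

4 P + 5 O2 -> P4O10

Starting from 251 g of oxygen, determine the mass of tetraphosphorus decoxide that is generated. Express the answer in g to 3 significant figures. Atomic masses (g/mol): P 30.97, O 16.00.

445 g

M(O2) = 2(16.00) = 32.00 g/mol.
M(P4O10) = 4(30.97) + 10(16.00) = 283.88 g/mol.
n(O2) = 251.0 g / 32.00 g/mol = 7.844 mol.
From the equation the O2:P4O10 mole ratio is 5:1, so n(P4O10) = 7.844 × 1/5 = 1.569 mol.
Mass of P4O10 = 1.569 mol × 283.88 g/mol = 445.3 g.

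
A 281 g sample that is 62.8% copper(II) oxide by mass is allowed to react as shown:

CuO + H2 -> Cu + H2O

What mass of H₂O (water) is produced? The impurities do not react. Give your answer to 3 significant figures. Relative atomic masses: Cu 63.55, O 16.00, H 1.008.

40.0 g

Mass of pure CuO = 281 g × 0.628 = 176.5 g.
M(CuO) = 63.55 + 16.00 = 79.55 g/mol.
M(H2O) = 2(1.008) + 16.00 = 18.016 g/mol.
n(CuO) = 176.5 g / 79.55 g/mol = 2.218 mol.
From the equation the CuO:H2O mole ratio is 1:1, so n(H2O) = 2.218 × 1/1 = 2.218 mol.
Mass of H2O = 2.218 mol × 18.016 g/mol = 39.97 g.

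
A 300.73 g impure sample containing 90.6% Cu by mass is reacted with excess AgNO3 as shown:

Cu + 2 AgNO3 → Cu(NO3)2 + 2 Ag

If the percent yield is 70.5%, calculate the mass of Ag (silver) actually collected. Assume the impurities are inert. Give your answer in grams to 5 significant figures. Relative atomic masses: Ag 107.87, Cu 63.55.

652.09 g

Pure Cu available = 300.73 g × 0.906 = 272.461 g.
M(Cu) = 63.55 g/mol.
M(Ag) = 107.87 g/mol.
n(Cu) = 272.461 g / 63.55 g/mol = 4.28735 mol.
From the equation the Cu:Ag mole ratio is 1:2, so n(Ag) = 4.28735 × 2/1 = 8.57471 mol.
Mass of Ag = 8.57471 mol × 107.87 g/mol = 924.954 g.
Actual mass collected = 924.954 g × 0.705 = 652.092 g.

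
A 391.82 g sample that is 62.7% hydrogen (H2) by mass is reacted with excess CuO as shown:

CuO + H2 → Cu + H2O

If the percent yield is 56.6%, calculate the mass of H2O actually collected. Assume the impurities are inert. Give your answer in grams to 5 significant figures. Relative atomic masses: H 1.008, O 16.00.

1242.6 g

Pure H2 available = 391.82 g × 0.627 = 245.671 g.
M(H2) = 2(1.008) = 2.016 g/mol.
M(H2O) = 2(1.008) + 16.00 = 18.016 g/mol.
n(H2) = 245.671 g / 2.016 g/mol = 121.861 mol.
From the equation the H2:H2O mole ratio is 1:1, so n(H2O) = 121.861 × 1/1 = 121.861 mol.
Mass of H2O = 121.861 mol × 18.016 g/mol = 2195.44 g.
Actual mass collected = 2195.44 g × 0.566 = 1242.62 g.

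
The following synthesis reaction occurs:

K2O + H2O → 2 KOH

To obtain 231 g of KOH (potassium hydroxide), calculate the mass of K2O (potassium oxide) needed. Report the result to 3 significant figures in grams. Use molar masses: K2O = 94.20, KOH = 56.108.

n(KOH) = 231.0 g / 56.108 g/mol = 4.117 mol.
From the equation the KOH:K2O mole ratio is 2:1, so n(K2O) = 4.117 × 1/2 = 2.059 mol.
Mass of K2O = 2.059 mol × 94.20 g/mol = 193.9 g.

194 g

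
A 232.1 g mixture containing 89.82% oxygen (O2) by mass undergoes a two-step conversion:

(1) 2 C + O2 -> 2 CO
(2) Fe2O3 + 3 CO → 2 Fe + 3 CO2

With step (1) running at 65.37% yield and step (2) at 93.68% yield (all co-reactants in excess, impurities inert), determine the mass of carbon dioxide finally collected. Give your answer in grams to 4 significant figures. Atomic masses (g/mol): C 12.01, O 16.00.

Pure O2 = 232.1 × 0.8982 = 208.47 g.
M(O2) = 2(16.00) = 32.00 g/mol.
M(CO2) = 12.01 + 2(16.00) = 44.01 g/mol.
n(O2) = 208.47 / 32.00 = 6.5148 mol.
Step 1 (O2:CO = 1:2): theoretical n(CO) = 13.030 mol; at 65.37% yield, n(CO) = 8.5174 mol.
Step 2 (CO:CO2 = 3:3): theoretical n(CO2) = 8.5174 mol, so theoretical mass = 8.5174 × 44.01 = 374.85 g.
At 93.68% yield, actual mass of CO2 = 374.85 × 0.9368 = 351.16 g.

351.2 g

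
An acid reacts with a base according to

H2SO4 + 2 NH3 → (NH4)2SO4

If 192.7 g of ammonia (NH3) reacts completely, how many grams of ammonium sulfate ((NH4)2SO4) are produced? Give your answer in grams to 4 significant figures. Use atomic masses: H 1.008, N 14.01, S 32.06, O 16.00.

747.5 g

M(NH3) = 14.01 + 3(1.008) = 17.034 g/mol.
M((NH4)2SO4) = 2(14.01) + 8(1.008) + 32.06 + 4(16.00) = 132.144 g/mol.
n(NH3) = 192.70 g / 17.034 g/mol = 11.313 mol.
From the equation the NH3:(NH4)2SO4 mole ratio is 2:1, so n((NH4)2SO4) = 11.313 × 1/2 = 5.6563 mol.
Mass of (NH4)2SO4 = 5.6563 mol × 132.144 g/mol = 747.45 g.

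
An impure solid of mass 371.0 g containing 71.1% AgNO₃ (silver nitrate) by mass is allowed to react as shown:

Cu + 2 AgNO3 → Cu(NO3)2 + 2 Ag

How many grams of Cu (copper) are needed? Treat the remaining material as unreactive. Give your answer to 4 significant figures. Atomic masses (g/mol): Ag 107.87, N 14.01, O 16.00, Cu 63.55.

Mass of pure AgNO3 = 371.0 g × 0.711 = 263.78 g.
M(AgNO3) = 107.87 + 14.01 + 3(16.00) = 169.88 g/mol.
M(Cu) = 63.55 g/mol.
n(AgNO3) = 263.78 g / 169.88 g/mol = 1.5527 mol.
From the equation the AgNO3:Cu mole ratio is 2:1, so n(Cu) = 1.5527 × 1/2 = 0.77637 mol.
Mass of Cu = 0.77637 mol × 63.55 g/mol = 49.339 g.

49.34 g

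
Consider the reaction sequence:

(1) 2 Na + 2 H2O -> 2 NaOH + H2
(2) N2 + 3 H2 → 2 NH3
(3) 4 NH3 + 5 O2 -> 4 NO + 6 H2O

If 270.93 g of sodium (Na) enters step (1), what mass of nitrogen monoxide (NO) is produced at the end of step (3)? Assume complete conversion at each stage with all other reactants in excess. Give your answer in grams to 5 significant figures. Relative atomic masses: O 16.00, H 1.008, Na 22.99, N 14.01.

117.89 g

M(Na) = 22.99 g/mol.
M(NO) = 14.01 + 16.00 = 30.01 g/mol.
n(Na) = 270.93 / 22.99 = 11.7847 mol.
Reaction (1): Na→H2 ratio 2:1 ⇒ n(H2) = 5.89234 mol.
Reaction (2): H2→NH3 ratio 3:2 ⇒ n(NH3) = 3.92823 mol.
Reaction (3): NH3→NO ratio 4:4 ⇒ n(NO) = 3.92823 mol.
Mass of NO = 3.92823 × 30.01 = 117.886 g.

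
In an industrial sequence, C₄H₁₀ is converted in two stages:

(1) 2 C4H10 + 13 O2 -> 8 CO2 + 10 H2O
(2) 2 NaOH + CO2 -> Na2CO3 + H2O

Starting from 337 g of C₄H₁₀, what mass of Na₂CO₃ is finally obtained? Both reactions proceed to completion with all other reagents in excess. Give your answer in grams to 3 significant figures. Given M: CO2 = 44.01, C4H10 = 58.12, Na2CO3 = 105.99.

n(C4H10) = 337.0 / 58.12 = 5.798 mol.
Step 1 gives a 2:8 ratio of C4H10 to CO2, so n(CO2) = 23.19 mol.
In step 2 the CO2:Na2CO3 ratio is 1:1, so n(Na2CO3) = 23.19 mol.
Mass of Na2CO3 = 23.19 × 105.99 = 2458 g.

2460 g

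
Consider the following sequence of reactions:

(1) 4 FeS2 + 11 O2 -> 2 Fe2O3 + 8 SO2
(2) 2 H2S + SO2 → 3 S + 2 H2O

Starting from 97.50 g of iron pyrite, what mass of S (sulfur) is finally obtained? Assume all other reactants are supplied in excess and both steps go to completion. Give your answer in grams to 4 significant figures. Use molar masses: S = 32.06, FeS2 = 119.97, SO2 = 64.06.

156.3 g

n(FeS2) = 97.500 / 119.97 = 0.81270 mol.
Step 1 gives a 4:8 ratio of FeS2 to SO2, so n(SO2) = 1.6254 mol.
In step 2 the SO2:S ratio is 1:3, so n(S) = 4.8762 mol.
Mass of S = 4.8762 × 32.06 = 156.33 g.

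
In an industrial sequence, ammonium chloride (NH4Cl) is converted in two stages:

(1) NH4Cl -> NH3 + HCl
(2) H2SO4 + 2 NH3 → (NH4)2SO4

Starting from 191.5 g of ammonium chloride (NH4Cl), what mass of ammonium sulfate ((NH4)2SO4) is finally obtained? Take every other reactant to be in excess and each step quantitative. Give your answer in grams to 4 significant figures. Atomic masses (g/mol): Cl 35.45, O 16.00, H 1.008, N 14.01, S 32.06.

236.5 g

M(NH4Cl) = 14.01 + 4(1.008) + 35.45 = 53.492 g/mol.
M((NH4)2SO4) = 2(14.01) + 8(1.008) + 32.06 + 4(16.00) = 132.144 g/mol.
n(NH4Cl) = 191.50 / 53.492 = 3.5800 mol.
Step 1 gives a 1:1 ratio of NH4Cl to NH3, so n(NH3) = 3.5800 mol.
In step 2 the NH3:(NH4)2SO4 ratio is 2:1, so n((NH4)2SO4) = 1.7900 mol.
Mass of (NH4)2SO4 = 1.7900 × 132.144 = 236.54 g.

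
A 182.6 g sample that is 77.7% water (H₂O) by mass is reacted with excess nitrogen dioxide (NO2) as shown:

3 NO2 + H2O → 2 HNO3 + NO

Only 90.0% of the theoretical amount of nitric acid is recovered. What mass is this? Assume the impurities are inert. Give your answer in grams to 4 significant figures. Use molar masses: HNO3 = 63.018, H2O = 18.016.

Pure H2O available = 182.6 g × 0.777 = 141.88 g.
n(H2O) = 141.88 g / 18.016 g/mol = 7.8752 mol.
From the equation the H2O:HNO3 mole ratio is 1:2, so n(HNO3) = 7.8752 × 2/1 = 15.750 mol.
Mass of HNO3 = 15.750 mol × 63.018 g/mol = 992.56 g.
Actual mass collected = 992.56 g × 0.900 = 893.31 g.

893.3 g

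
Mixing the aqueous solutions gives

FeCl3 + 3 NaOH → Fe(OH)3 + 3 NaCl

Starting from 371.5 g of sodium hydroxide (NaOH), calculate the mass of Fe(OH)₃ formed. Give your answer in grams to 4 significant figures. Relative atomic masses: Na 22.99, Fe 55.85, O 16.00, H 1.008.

M(NaOH) = 22.99 + 16.00 + 1.008 = 39.998 g/mol.
M(Fe(OH)3) = 55.85 + 3(16.00) + 3(1.008) = 106.874 g/mol.
n(NaOH) = 371.50 g / 39.998 g/mol = 9.2880 mol.
From the equation the NaOH:Fe(OH)3 mole ratio is 3:1, so n(Fe(OH)3) = 9.2880 × 1/3 = 3.0960 mol.
Mass of Fe(OH)3 = 3.0960 mol × 106.874 g/mol = 330.88 g.

330.9 g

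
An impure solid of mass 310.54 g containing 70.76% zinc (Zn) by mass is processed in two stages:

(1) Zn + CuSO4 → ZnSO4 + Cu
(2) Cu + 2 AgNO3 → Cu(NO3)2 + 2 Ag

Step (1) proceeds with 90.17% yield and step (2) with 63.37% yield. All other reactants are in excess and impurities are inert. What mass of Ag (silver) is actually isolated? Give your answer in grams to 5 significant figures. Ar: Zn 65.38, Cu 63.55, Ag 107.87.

Pure Zn = 310.54 × 0.7076 = 219.738 g.
M(Zn) = 65.38 g/mol.
M(Ag) = 107.87 g/mol.
n(Zn) = 219.738 / 65.38 = 3.36094 mol.
Step 1 (Zn:Cu = 1:1): theoretical n(Cu) = 3.36094 mol; at 90.17% yield, n(Cu) = 3.03056 mol.
Step 2 (Cu:Ag = 1:2): theoretical n(Ag) = 6.06111 mol, so theoretical mass = 6.06111 × 107.87 = 653.812 g.
At 63.37% yield, actual mass of Ag = 653.812 × 0.6337 = 414.321 g.

414.32 g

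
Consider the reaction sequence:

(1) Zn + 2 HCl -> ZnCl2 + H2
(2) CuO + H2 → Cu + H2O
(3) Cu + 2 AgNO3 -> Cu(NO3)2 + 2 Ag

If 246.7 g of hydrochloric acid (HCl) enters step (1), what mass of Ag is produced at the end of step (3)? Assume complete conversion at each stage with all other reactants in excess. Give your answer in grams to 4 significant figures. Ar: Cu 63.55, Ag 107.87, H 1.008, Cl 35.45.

729.9 g

M(HCl) = 1.008 + 35.45 = 36.458 g/mol.
M(Ag) = 107.87 g/mol.
n(HCl) = 246.7 / 36.458 = 6.7667 mol.
Reaction (1): HCl→H2 ratio 2:1 ⇒ n(H2) = 3.3833 mol.
Reaction (2): H2→Cu ratio 1:1 ⇒ n(Cu) = 3.3833 mol.
Reaction (3): Cu→Ag ratio 1:2 ⇒ n(Ag) = 6.7667 mol.
Mass of Ag = 6.7667 × 107.87 = 729.92 g.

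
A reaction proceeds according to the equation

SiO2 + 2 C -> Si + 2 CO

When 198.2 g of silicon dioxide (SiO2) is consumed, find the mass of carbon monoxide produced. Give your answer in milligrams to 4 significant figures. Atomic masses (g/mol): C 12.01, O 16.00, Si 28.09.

184800 mg

M(SiO2) = 28.09 + 2(16.00) = 60.09 g/mol.
M(CO) = 12.01 + 16.00 = 28.01 g/mol.
n(SiO2) = 198.20 g / 60.09 g/mol = 3.2984 mol.
From the equation the SiO2:CO mole ratio is 1:2, so n(CO) = 3.2984 × 2/1 = 6.5968 mol.
Mass of CO = 6.5968 mol × 28.01 g/mol = 184.78 g.
Converting to mg: 184.78 g = 184800 mg.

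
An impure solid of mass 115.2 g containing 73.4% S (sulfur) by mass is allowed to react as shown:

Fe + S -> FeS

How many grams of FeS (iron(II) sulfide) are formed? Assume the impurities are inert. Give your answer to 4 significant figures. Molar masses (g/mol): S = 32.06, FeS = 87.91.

Mass of pure S = 115.2 g × 0.734 = 84.557 g.
n(S) = 84.557 g / 32.06 g/mol = 2.6375 mol.
From the equation the S:FeS mole ratio is 1:1, so n(FeS) = 2.6375 × 1/1 = 2.6375 mol.
Mass of FeS = 2.6375 mol × 87.91 g/mol = 231.86 g.

231.9 g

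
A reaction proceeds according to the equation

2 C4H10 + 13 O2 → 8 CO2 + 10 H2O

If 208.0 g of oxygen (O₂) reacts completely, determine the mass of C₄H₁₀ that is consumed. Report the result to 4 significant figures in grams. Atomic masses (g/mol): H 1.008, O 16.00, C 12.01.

M(O2) = 2(16.00) = 32.00 g/mol.
M(C4H10) = 4(12.01) + 10(1.008) = 58.12 g/mol.
n(O2) = 208.00 g / 32.00 g/mol = 6.5000 mol.
From the equation the O2:C4H10 mole ratio is 13:2, so n(C4H10) = 6.5000 × 2/13 = 1.0000 mol.
Mass of C4H10 = 1.0000 mol × 58.12 g/mol = 58.120 g.

58.12 g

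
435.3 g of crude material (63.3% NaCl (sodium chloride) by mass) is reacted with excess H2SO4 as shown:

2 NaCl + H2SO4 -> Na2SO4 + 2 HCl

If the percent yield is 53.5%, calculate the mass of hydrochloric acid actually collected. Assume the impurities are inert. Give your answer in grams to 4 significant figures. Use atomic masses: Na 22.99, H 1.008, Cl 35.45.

Pure NaCl available = 435.3 g × 0.633 = 275.54 g.
M(NaCl) = 22.99 + 35.45 = 58.44 g/mol.
M(HCl) = 1.008 + 35.45 = 36.458 g/mol.
n(NaCl) = 275.54 g / 58.44 g/mol = 4.7150 mol.
From the equation the NaCl:HCl mole ratio is 2:2, so n(HCl) = 4.7150 × 2/2 = 4.7150 mol.
Mass of HCl = 4.7150 mol × 36.458 g/mol = 171.90 g.
Actual mass collected = 171.90 g × 0.535 = 91.966 g.

91.97 g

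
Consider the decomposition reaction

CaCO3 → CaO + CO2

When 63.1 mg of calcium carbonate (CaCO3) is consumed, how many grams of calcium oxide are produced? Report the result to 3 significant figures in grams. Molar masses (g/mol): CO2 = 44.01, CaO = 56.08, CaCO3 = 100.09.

0.0354 g

Convert: 63.1 mg = 0.06310 g.
n(CaCO3) = 0.06310 g / 100.09 g/mol = 0.0006304 mol.
From the equation the CaCO3:CaO mole ratio is 1:1, so n(CaO) = 0.0006304 × 1/1 = 0.0006304 mol.
Mass of CaO = 0.0006304 mol × 56.08 g/mol = 0.03535 g.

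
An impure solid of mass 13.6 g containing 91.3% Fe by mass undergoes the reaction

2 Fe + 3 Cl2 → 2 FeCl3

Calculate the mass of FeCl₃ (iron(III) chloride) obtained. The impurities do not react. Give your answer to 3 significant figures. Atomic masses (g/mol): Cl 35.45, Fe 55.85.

36.1 g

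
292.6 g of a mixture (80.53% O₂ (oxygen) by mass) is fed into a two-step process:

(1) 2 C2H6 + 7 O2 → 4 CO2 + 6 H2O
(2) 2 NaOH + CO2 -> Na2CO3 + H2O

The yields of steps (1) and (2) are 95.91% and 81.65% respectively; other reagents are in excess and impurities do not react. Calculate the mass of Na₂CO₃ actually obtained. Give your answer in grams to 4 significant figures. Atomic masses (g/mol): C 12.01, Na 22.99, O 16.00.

349.2 g

Pure O2 = 292.6 × 0.8053 = 235.63 g.
M(O2) = 2(16.00) = 32.00 g/mol.
M(Na2CO3) = 2(22.99) + 12.01 + 3(16.00) = 105.99 g/mol.
n(O2) = 235.63 / 32.00 = 7.3635 mol.
Step 1 (O2:CO2 = 7:4): theoretical n(CO2) = 4.2077 mol; at 95.91% yield, n(CO2) = 4.0356 mol.
Step 2 (CO2:Na2CO3 = 1:1): theoretical n(Na2CO3) = 4.0356 mol, so theoretical mass = 4.0356 × 105.99 = 427.73 g.
At 81.65% yield, actual mass of Na2CO3 = 427.73 × 0.8165 = 349.24 g.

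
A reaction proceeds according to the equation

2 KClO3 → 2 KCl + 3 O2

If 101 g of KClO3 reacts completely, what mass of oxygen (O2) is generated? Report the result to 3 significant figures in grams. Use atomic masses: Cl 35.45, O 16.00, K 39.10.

39.6 g

M(KClO3) = 39.10 + 35.45 + 3(16.00) = 122.55 g/mol.
M(O2) = 2(16.00) = 32.00 g/mol.
n(KClO3) = 101.0 g / 122.55 g/mol = 0.8242 mol.
From the equation the KClO3:O2 mole ratio is 2:3, so n(O2) = 0.8242 × 3/2 = 1.236 mol.
Mass of O2 = 1.236 mol × 32.00 g/mol = 39.56 g.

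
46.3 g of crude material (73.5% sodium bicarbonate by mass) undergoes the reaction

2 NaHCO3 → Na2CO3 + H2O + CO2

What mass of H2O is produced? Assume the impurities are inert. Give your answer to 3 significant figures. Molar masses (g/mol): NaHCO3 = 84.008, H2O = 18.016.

Mass of pure NaHCO3 = 46.3 g × 0.735 = 34.03 g.
n(NaHCO3) = 34.03 g / 84.008 g/mol = 0.4051 mol.
From the equation the NaHCO3:H2O mole ratio is 2:1, so n(H2O) = 0.4051 × 1/2 = 0.2025 mol.
Mass of H2O = 0.2025 mol × 18.016 g/mol = 3.649 g.

3.65 g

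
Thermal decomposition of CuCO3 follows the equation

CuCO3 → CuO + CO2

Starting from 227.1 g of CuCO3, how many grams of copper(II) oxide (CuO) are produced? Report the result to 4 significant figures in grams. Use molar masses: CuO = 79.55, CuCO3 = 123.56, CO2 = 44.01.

146.2 g

n(CuCO3) = 227.10 g / 123.56 g/mol = 1.8380 mol.
From the equation the CuCO3:CuO mole ratio is 1:1, so n(CuO) = 1.8380 × 1/1 = 1.8380 mol.
Mass of CuO = 1.8380 mol × 79.55 g/mol = 146.21 g.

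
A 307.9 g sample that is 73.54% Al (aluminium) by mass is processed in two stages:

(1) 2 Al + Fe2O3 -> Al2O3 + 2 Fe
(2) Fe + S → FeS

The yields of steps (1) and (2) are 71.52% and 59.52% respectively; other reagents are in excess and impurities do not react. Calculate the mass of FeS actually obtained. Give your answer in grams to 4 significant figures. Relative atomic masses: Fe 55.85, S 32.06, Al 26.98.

Pure Al = 307.9 × 0.7354 = 226.43 g.
M(Al) = 26.98 g/mol.
M(FeS) = 55.85 + 32.06 = 87.91 g/mol.
n(Al) = 226.43 / 26.98 = 8.3925 mol.
Step 1 (Al:Fe = 2:2): theoretical n(Fe) = 8.3925 mol; at 71.52% yield, n(Fe) = 6.0023 mol.
Step 2 (Fe:FeS = 1:1): theoretical n(FeS) = 6.0023 mol, so theoretical mass = 6.0023 × 87.91 = 527.66 g.
At 59.52% yield, actual mass of FeS = 527.66 × 0.5952 = 314.07 g.

314.1 g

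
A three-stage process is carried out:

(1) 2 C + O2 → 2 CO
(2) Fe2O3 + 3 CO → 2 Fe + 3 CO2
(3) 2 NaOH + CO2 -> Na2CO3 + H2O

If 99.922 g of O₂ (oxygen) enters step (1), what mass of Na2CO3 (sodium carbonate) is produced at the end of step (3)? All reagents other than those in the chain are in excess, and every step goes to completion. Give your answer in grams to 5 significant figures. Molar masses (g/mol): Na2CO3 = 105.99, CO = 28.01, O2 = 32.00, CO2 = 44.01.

n(O2) = 99.922 / 32.00 = 3.12256 mol.
Reaction (1): O2→CO ratio 1:2 ⇒ n(CO) = 6.24512 mol.
Reaction (2): CO→CO2 ratio 3:3 ⇒ n(CO2) = 6.24512 mol.
Reaction (3): CO2→Na2CO3 ratio 1:1 ⇒ n(Na2CO3) = 6.24512 mol.
Mass of Na2CO3 = 6.24512 × 105.99 = 661.921 g.

661.92 g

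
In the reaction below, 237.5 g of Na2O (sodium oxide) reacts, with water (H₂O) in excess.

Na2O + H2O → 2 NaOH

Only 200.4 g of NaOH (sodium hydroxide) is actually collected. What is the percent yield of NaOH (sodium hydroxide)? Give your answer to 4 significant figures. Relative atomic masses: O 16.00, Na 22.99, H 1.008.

65.38 %

M(Na2O) = 2(22.99) + 16.00 = 61.98 g/mol.
M(NaOH) = 22.99 + 16.00 + 1.008 = 39.998 g/mol.
n(Na2O) = 237.50 g / 61.98 g/mol = 3.8319 mol.
From the equation the Na2O:NaOH mole ratio is 1:2, so n(NaOH) = 3.8319 × 2/1 = 7.6638 mol.
Mass of NaOH = 7.6638 mol × 39.998 g/mol = 306.54 g.
This is the theoretical yield. Percent yield = 200.4 g / 306.54 g × 100% = 65.376%.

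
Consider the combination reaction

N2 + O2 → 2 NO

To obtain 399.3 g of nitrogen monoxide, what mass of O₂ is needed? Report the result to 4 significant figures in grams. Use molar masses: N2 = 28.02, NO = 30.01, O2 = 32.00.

212.9 g

n(NO) = 399.30 g / 30.01 g/mol = 13.306 mol.
From the equation the NO:O2 mole ratio is 2:1, so n(O2) = 13.306 × 1/2 = 6.6528 mol.
Mass of O2 = 6.6528 mol × 32.00 g/mol = 212.89 g.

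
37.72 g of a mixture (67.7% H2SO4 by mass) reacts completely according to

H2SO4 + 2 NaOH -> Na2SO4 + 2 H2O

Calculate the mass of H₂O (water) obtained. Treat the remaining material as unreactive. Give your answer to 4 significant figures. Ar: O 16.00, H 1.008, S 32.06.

9.382 g

Mass of pure H2SO4 = 37.72 g × 0.677 = 25.536 g.
M(H2SO4) = 2(1.008) + 32.06 + 4(16.00) = 98.076 g/mol.
M(H2O) = 2(1.008) + 16.00 = 18.016 g/mol.
n(H2SO4) = 25.536 g / 98.076 g/mol = 0.26037 mol.
From the equation the H2SO4:H2O mole ratio is 1:2, so n(H2O) = 0.26037 × 2/1 = 0.52075 mol.
Mass of H2O = 0.52075 mol × 18.016 g/mol = 9.3818 g.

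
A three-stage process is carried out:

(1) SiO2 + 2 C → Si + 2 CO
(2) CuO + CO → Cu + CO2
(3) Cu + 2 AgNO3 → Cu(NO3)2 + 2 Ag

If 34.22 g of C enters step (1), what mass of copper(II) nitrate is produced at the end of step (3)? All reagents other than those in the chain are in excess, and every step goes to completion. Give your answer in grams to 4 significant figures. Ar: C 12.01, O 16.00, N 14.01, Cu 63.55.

534.4 g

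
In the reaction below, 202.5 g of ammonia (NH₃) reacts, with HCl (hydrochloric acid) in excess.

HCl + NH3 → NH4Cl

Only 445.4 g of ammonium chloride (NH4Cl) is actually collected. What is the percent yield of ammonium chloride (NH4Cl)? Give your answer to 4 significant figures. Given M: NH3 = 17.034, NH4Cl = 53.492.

70.04 %

n(NH3) = 202.50 g / 17.034 g/mol = 11.888 mol.
From the equation the NH3:NH4Cl mole ratio is 1:1, so n(NH4Cl) = 11.888 × 1/1 = 11.888 mol.
Mass of NH4Cl = 11.888 mol × 53.492 g/mol = 635.91 g.
This is the theoretical yield. Percent yield = 445.4 g / 635.91 g × 100% = 70.041%.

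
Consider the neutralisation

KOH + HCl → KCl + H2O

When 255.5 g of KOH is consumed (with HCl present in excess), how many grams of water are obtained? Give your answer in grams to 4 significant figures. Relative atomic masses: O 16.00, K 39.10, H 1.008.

82.04 g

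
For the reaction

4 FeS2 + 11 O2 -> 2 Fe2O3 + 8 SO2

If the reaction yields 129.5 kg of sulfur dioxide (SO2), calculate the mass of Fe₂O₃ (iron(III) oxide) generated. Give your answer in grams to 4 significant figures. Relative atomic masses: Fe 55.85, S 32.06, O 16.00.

80710 g

M(SO2) = 32.06 + 2(16.00) = 64.06 g/mol.
M(Fe2O3) = 2(55.85) + 3(16.00) = 159.70 g/mol.
Convert: 129.5 kg = 129500 g.
n(SO2) = 129500 g / 64.06 g/mol = 2021.5 mol.
From the equation the SO2:Fe2O3 mole ratio is 8:2, so n(Fe2O3) = 2021.5 × 2/8 = 505.39 mol.
Mass of Fe2O3 = 505.39 mol × 159.70 g/mol = 80710 g.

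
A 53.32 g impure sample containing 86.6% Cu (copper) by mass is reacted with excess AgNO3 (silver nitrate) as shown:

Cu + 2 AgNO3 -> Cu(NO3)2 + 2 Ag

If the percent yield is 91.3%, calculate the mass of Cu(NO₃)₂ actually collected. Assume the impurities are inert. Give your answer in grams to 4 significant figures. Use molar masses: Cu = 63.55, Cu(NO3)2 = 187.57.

124.4 g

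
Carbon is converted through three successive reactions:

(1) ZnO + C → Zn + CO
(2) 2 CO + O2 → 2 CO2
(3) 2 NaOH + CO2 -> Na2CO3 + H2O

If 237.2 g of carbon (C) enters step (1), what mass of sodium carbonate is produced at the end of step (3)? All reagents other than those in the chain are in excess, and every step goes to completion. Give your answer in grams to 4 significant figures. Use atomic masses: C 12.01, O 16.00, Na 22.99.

M(C) = 12.01 g/mol.
M(Na2CO3) = 2(22.99) + 12.01 + 3(16.00) = 105.99 g/mol.
n(C) = 237.2 / 12.01 = 19.750 mol.
Reaction (1): C→CO ratio 1:1 ⇒ n(CO) = 19.750 mol.
Reaction (2): CO→CO2 ratio 2:2 ⇒ n(CO2) = 19.750 mol.
Reaction (3): CO2→Na2CO3 ratio 1:1 ⇒ n(Na2CO3) = 19.750 mol.
Mass of Na2CO3 = 19.750 × 105.99 = 2093.3 g.

2093 g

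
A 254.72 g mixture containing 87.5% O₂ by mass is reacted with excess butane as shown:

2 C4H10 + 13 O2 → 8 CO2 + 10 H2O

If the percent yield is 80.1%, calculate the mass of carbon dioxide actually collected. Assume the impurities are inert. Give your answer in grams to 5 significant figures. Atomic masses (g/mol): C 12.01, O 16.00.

151.10 g

Pure O2 available = 254.72 g × 0.875 = 222.880 g.
M(O2) = 2(16.00) = 32.00 g/mol.
M(CO2) = 12.01 + 2(16.00) = 44.01 g/mol.
n(O2) = 222.880 g / 32.00 g/mol = 6.96500 mol.
From the equation the O2:CO2 mole ratio is 13:8, so n(CO2) = 6.96500 × 8/13 = 4.28615 mol.
Mass of CO2 = 4.28615 mol × 44.01 g/mol = 188.634 g.
Actual mass collected = 188.634 g × 0.801 = 151.096 g.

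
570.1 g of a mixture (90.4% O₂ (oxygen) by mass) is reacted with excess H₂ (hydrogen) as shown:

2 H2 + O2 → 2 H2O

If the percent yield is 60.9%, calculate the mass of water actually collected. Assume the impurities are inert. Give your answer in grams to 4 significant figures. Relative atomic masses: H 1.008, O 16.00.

353.4 g

Pure O2 available = 570.1 g × 0.904 = 515.37 g.
M(O2) = 2(16.00) = 32.00 g/mol.
M(H2O) = 2(1.008) + 16.00 = 18.016 g/mol.
n(O2) = 515.37 g / 32.00 g/mol = 16.105 mol.
From the equation the O2:H2O mole ratio is 1:2, so n(H2O) = 16.105 × 2/1 = 32.211 mol.
Mass of H2O = 32.211 mol × 18.016 g/mol = 580.31 g.
Actual mass collected = 580.31 g × 0.609 = 353.41 g.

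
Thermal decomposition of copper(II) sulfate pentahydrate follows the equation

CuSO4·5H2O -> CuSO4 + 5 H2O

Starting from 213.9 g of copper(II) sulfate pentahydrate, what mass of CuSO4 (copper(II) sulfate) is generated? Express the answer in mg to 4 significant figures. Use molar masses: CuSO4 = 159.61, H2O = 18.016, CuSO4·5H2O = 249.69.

136700 mg

n(CuSO4·5H2O) = 213.90 g / 249.69 g/mol = 0.85666 mol.
From the equation the CuSO4·5H2O:CuSO4 mole ratio is 1:1, so n(CuSO4) = 0.85666 × 1/1 = 0.85666 mol.
Mass of CuSO4 = 0.85666 mol × 159.61 g/mol = 136.73 g.
Converting to mg: 136.73 g = 136700 mg.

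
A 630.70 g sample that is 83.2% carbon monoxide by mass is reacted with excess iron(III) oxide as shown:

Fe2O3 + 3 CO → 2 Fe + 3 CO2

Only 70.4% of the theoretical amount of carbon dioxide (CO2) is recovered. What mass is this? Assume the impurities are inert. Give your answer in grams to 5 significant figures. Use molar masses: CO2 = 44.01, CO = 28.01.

580.44 g

Pure CO available = 630.70 g × 0.832 = 524.742 g.
n(CO) = 524.742 g / 28.01 g/mol = 18.7341 mol.
From the equation the CO:CO2 mole ratio is 3:3, so n(CO2) = 18.7341 × 3/3 = 18.7341 mol.
Mass of CO2 = 18.7341 mol × 44.01 g/mol = 824.488 g.
Actual mass collected = 824.488 g × 0.704 = 580.440 g.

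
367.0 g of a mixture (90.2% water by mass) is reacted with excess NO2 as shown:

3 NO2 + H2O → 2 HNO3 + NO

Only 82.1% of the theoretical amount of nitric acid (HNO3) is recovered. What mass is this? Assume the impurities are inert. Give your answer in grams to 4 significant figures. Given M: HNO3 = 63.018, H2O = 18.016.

1901 g

Pure H2O available = 367.0 g × 0.902 = 331.03 g.
n(H2O) = 331.03 g / 18.016 g/mol = 18.374 mol.
From the equation the H2O:HNO3 mole ratio is 1:2, so n(HNO3) = 18.374 × 2/1 = 36.749 mol.
Mass of HNO3 = 36.749 mol × 63.018 g/mol = 2315.8 g.
Actual mass collected = 2315.8 g × 0.821 = 1901.3 g.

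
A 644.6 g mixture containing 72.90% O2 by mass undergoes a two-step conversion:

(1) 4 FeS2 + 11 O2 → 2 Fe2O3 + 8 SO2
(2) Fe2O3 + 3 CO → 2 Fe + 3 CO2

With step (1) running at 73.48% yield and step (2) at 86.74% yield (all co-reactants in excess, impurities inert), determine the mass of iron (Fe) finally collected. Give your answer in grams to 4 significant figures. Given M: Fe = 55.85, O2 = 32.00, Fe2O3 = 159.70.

190.1 g

Pure O2 = 644.6 × 0.7290 = 469.91 g.
n(O2) = 469.91 / 32.00 = 14.685 mol.
Step 1 (O2:Fe2O3 = 11:2): theoretical n(Fe2O3) = 2.6700 mol; at 73.48% yield, n(Fe2O3) = 1.9619 mol.
Step 2 (Fe2O3:Fe = 1:2): theoretical n(Fe) = 3.9238 mol, so theoretical mass = 3.9238 × 55.85 = 219.14 g.
At 86.74% yield, actual mass of Fe = 219.14 × 0.8674 = 190.08 g.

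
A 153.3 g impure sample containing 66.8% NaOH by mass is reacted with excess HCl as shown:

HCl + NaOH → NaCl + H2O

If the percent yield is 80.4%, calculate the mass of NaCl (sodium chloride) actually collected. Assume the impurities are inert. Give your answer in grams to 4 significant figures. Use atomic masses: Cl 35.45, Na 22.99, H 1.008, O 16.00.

Pure NaOH available = 153.3 g × 0.668 = 102.40 g.
M(NaOH) = 22.99 + 16.00 + 1.008 = 39.998 g/mol.
M(NaCl) = 22.99 + 35.45 = 58.44 g/mol.
n(NaOH) = 102.40 g / 39.998 g/mol = 2.5602 mol.
From the equation the NaOH:NaCl mole ratio is 1:1, so n(NaCl) = 2.5602 × 1/1 = 2.5602 mol.
Mass of NaCl = 2.5602 mol × 58.44 g/mol = 149.62 g.
Actual mass collected = 149.62 g × 0.804 = 120.29 g.

120.3 g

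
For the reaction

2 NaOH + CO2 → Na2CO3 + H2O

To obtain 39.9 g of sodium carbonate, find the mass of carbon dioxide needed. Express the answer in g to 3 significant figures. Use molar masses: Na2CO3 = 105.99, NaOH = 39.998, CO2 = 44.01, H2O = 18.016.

16.6 g

n(Na2CO3) = 39.90 g / 105.99 g/mol = 0.3765 mol.
From the equation the Na2CO3:CO2 mole ratio is 1:1, so n(CO2) = 0.3765 × 1/1 = 0.3765 mol.
Mass of CO2 = 0.3765 mol × 44.01 g/mol = 16.57 g.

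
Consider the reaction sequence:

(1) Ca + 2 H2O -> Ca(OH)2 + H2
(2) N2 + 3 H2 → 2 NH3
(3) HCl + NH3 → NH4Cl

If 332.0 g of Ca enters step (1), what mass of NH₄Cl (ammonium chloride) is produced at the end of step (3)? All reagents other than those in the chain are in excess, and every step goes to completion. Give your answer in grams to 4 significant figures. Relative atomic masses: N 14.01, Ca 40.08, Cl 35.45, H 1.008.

M(Ca) = 40.08 g/mol.
M(NH4Cl) = 14.01 + 4(1.008) + 35.45 = 53.492 g/mol.
n(Ca) = 332.0 / 40.08 = 8.2834 mol.
Reaction (1): Ca→H2 ratio 1:1 ⇒ n(H2) = 8.2834 mol.
Reaction (2): H2→NH3 ratio 3:2 ⇒ n(NH3) = 5.5223 mol.
Reaction (3): NH3→NH4Cl ratio 1:1 ⇒ n(NH4Cl) = 5.5223 mol.
Mass of NH4Cl = 5.5223 × 53.492 = 295.40 g.

295.4 g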